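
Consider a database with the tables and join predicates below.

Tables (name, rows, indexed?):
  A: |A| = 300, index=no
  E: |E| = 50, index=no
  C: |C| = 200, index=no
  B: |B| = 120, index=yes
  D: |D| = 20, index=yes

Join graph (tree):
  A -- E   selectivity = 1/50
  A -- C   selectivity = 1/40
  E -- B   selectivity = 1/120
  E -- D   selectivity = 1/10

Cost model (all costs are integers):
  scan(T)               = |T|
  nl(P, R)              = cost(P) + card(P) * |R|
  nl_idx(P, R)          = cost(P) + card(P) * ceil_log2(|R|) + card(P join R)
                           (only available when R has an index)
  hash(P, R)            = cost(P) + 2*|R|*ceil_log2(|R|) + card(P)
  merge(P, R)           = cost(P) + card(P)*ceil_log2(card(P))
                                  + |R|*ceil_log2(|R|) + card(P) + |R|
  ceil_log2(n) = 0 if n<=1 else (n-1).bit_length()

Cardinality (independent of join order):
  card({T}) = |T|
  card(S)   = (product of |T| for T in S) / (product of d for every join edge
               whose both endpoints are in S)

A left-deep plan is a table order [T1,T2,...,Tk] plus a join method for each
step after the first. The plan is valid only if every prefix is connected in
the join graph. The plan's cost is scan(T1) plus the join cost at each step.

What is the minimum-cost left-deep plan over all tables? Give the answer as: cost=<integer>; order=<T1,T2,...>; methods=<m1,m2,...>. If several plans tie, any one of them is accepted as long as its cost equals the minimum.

cost=7480; order=A,E,B,D,C; methods=hash,hash,hash,hash

Selinger DP (subsets sized 1..n):
  {A}: scan cost=300, card=300
  {E}: scan cost=50, card=50
  {C}: scan cost=200, card=200
  {B}: scan cost=120, card=120
  {D}: scan cost=20, card=20
  {AE}: card=300; try (E,hash)→1200, (A,merge)→3400, (E,merge)→3650, (A,hash)→5500, (A,nl)→15050, (E,nl)→15300; best=1200 via (E,hash)
  {AC}: card=1500; try (C,hash)→3800, (A,merge)→5000, (C,merge)→5100, (A,hash)→5800, (A,nl)→60200, (C,nl)→60300; best=3800 via (C,hash)
  {BE}: card=50; try (B,nl_idx)→450, (E,hash)→840, (B,merge)→1360, (E,merge)→1430, (B,hash)→1780, (B,nl)→6050 …(+1); best=450 via (B,nl_idx)
  {DE}: card=100; try (D,hash)→300, (D,nl_idx)→400, (E,merge)→490, (D,merge)→520, (E,hash)→640, (E,nl)→1020 …(+1); best=300 via (D,hash)
  {ACE}: card=1500; try (C,hash)→4700, (E,hash)→5900, (C,merge)→6000, (E,merge)→22150, (C,nl)→61200, (E,nl)→78800; best=4700 via (C,hash)
  {ABE}: card=300; try (B,hash)→3180, (B,nl_idx)→3600, (A,merge)→3800, (B,merge)→5160, (A,hash)→5900, (A,nl)→15450 …(+1); best=3180 via (B,hash)
  {ADE}: card=600; try (D,hash)→1700, (D,nl_idx)→3300, (A,merge)→4100, (D,merge)→4320, (A,hash)→5800, (D,nl)→7200 …(+1); best=1700 via (D,hash)
  {BDE}: card=100; try (D,hash)→700, (D,nl_idx)→800, (D,merge)→920, (B,nl_idx)→1100, (D,nl)→1450, (B,merge)→2060 …(+2); best=700 via (D,hash)
  {ABCE}: card=1500; try (C,hash)→6680, (B,hash)→7880, (C,merge)→7980, (B,nl_idx)→16700, (B,merge)→23660, (C,nl)→63180 …(+1); best=6680 via (C,hash)
  {ACDE}: card=3000; try (C,hash)→5500, (D,hash)→6400, (C,merge)→10100, (D,nl_idx)→15200, (D,merge)→22820, (D,nl)→34700 …(+1); best=5500 via (C,hash)
  {ABDE}: card=600; try (D,hash)→3680, (B,hash)→3980, (A,merge)→4500, (D,nl_idx)→5280, (A,hash)→6200, (D,merge)→6300 …(+5); best=3680 via (D,hash)
  {ABCDE}: card=3000; try (C,hash)→7480, (D,hash)→8380, (B,hash)→10180, (C,merge)→12080, (D,nl_idx)→17180, (D,merge)→24800 …(+5); best=7480 via (C,hash)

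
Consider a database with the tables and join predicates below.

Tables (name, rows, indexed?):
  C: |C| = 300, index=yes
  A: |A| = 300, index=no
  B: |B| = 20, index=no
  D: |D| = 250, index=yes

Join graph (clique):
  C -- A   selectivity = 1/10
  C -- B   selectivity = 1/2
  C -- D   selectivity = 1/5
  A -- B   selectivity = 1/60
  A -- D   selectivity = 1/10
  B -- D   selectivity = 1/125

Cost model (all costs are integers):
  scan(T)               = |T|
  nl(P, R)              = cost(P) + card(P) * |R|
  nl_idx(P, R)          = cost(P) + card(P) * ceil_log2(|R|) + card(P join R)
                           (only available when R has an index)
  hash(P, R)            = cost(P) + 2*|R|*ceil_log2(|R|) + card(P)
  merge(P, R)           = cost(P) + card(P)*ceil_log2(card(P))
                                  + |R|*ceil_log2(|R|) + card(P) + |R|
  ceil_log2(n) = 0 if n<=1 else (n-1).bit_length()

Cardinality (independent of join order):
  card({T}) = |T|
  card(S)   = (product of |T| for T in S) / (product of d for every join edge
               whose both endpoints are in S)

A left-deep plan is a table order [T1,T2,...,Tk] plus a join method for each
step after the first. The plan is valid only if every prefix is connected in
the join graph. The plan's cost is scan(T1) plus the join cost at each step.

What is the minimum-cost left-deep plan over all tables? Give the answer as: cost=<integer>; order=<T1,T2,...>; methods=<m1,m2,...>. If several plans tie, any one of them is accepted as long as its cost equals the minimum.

Selinger DP (subsets sized 1..n):
  {C}: scan cost=300, card=300
  {A}: scan cost=300, card=300
  {B}: scan cost=20, card=20
  {D}: scan cost=250, card=250
  {AC}: card=9000; try (C,hash)→6000, (A,hash)→6000, (C,merge)→6300, (A,merge)→6300, (C,nl_idx)→12000, (C,nl)→90300 …(+1); best=6000 via (C,hash)
  {BC}: card=3000; try (B,hash)→800, (C,merge)→3140, (C,nl_idx)→3200, (B,merge)→3420, (C,hash)→5440, (C,nl)→6020 …(+1); best=800 via (B,hash)
  {CD}: card=15000; try (D,hash)→4600, (C,merge)→5500, (D,merge)→5550, (C,hash)→5900, (C,nl_idx)→17500, (D,nl_idx)→17700 …(+2); best=4600 via (D,hash)
  {AB}: card=100; try (B,hash)→800, (A,merge)→3140, (B,merge)→3420, (A,hash)→5440, (A,nl)→6020, (B,nl)→6300; best=800 via (B,hash)
  {AD}: card=7500; try (D,hash)→4600, (A,merge)→5500, (D,merge)→5550, (A,hash)→5900, (D,nl_idx)→10200, (A,nl)→75250 …(+1); best=4600 via (D,hash)
  {BD}: card=40; try (D,nl_idx)→220, (B,hash)→700, (D,merge)→2390, (B,merge)→2620, (D,hash)→4040, (D,nl)→5020 …(+1); best=220 via (D,nl_idx)
  {ABC}: card=1500; try (C,nl_idx)→3200, (C,merge)→4600, (C,hash)→6300, (A,hash)→9200, (B,hash)→15200, (C,nl)→30800 …(+4); best=3200 via (C,nl_idx)
  {ACD}: card=45000; try (C,hash)→17500, (D,hash)→19000, (A,hash)→25000, (C,merge)→112600, (C,nl_idx)→117100, (D,nl_idx)→123000 …(+5); best=17500 via (C,hash)
  {BCD}: card=1200; try (C,nl_idx)→1780, (C,merge)→3500, (C,hash)→5660, (D,hash)→7800, (C,nl)→12220, (B,hash)→19800 …(+5); best=1780 via (C,nl_idx)
  {ABD}: card=20; try (D,nl_idx)→1620, (A,merge)→3500, (D,merge)→3850, (D,hash)→4900, (A,hash)→5660, (A,nl)→12220 …(+4); best=1620 via (D,nl_idx)
  {ABCD}: card=60; try (C,nl_idx)→1860, (C,merge)→4740, (C,hash)→7040, (C,nl)→7620, (A,hash)→8380, (D,hash)→8700 …(+8); best=1860 via (C,nl_idx)

cost=1860; order=A,B,D,C; methods=hash,nl_idx,nl_idx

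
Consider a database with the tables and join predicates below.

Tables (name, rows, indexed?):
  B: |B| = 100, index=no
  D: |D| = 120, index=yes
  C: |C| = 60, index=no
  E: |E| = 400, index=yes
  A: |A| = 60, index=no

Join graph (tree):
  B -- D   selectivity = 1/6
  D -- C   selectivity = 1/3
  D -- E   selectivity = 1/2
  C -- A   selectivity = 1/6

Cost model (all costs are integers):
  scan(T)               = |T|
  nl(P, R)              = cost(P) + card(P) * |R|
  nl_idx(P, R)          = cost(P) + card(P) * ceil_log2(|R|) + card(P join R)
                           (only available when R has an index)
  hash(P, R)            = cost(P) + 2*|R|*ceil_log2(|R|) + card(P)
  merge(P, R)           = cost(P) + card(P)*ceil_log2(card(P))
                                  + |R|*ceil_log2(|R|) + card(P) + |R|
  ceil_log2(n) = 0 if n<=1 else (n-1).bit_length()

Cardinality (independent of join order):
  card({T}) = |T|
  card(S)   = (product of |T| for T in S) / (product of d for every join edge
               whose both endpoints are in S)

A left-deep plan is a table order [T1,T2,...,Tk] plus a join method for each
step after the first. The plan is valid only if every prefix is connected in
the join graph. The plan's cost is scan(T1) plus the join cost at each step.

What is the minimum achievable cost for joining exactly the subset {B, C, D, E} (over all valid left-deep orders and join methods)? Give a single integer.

Selinger DP over subsets of {B,C,D,E}:
  {B}: scan cost=100, card=100
  {D}: scan cost=120, card=120
  {C}: scan cost=60, card=60
  {E}: scan cost=400, card=400
  {BD}: card=2000; try (B,hash)→1640, (D,merge)→1860, (D,hash)→1880, (B,merge)→1880, (D,nl_idx)→2800, (D,nl)→12100 …(+1); best=1640 via (B,hash)
  {CD}: card=2400; try (C,hash)→960, (D,merge)→1440, (C,merge)→1500, (D,hash)→1800, (D,nl_idx)→2880, (D,nl)→7260 …(+1); best=960 via (C,hash)
  {DE}: card=24000; try (D,hash)→2480, (E,merge)→5080, (D,merge)→5360, (E,hash)→7440, (E,nl_idx)→25200, (D,nl_idx)→27200 …(+2); best=2480 via (D,hash)
  {BCD}: card=40000; try (C,hash)→4360, (B,hash)→4760, (C,merge)→26060, (B,merge)→32960, (C,nl)→121640, (B,nl)→240960; best=4360 via (C,hash)
  {BDE}: card=400000; try (E,hash)→10840, (B,hash)→27880, (E,merge)→29640, (B,merge)→387280, (E,nl_idx)→419640, (E,nl)→801640 …(+1); best=10840 via (E,hash)
  {CDE}: card=480000; try (E,hash)→10560, (C,hash)→27200, (E,merge)→36160, (C,merge)→386900, (E,nl_idx)→502560, (E,nl)→960960 …(+1); best=10560 via (E,hash)
  {BCDE}: card=8000000; try (E,hash)→51560, (C,hash)→411560, (B,hash)→491960, (E,merge)→688360, (C,merge)→8011260, (E,nl_idx)→8364360 …(+4); best=51560 via (E,hash)

51560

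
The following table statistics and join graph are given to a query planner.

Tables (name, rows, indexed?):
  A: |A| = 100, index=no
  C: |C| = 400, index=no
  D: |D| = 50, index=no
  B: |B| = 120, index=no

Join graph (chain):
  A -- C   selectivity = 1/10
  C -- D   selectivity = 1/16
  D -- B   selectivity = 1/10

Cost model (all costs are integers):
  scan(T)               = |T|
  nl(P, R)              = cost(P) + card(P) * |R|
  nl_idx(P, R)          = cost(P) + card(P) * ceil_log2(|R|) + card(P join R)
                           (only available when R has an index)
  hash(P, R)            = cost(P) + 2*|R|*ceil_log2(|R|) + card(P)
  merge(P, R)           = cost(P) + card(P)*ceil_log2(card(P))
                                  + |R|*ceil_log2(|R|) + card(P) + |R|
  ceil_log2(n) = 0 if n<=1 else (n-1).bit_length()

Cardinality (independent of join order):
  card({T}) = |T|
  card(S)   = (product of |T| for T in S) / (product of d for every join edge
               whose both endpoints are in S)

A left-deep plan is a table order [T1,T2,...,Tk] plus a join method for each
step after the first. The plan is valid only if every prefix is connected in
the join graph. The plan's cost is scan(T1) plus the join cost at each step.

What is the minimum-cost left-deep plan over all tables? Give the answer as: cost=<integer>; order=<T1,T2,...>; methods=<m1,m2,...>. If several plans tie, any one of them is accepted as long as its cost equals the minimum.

cost=18230; order=C,D,A,B; methods=hash,hash,hash

Selinger DP (subsets sized 1..n):
  {A}: scan cost=100, card=100
  {C}: scan cost=400, card=400
  {D}: scan cost=50, card=50
  {B}: scan cost=120, card=120
  {AC}: card=4000; try (A,hash)→2200, (C,merge)→4900, (A,merge)→5200, (C,hash)→7400, (C,nl)→40100, (A,nl)→40400; best=2200 via (A,hash)
  {CD}: card=1250; try (D,hash)→1400, (C,merge)→4400, (D,merge)→4750, (C,hash)→7300, (C,nl)→20050, (D,nl)→20400; best=1400 via (D,hash)
  {BD}: card=600; try (D,hash)→840, (B,merge)→1360, (D,merge)→1430, (B,hash)→1780, (B,nl)→6050, (D,nl)→6120; best=840 via (D,hash)
  {ACD}: card=12500; try (A,hash)→4050, (D,hash)→6800, (A,merge)→17200, (D,merge)→54550, (A,nl)→126400, (D,nl)→202200; best=4050 via (A,hash)
  {BCD}: card=15000; try (B,hash)→4330, (C,hash)→8640, (C,merge)→11440, (B,merge)→17360, (B,nl)→151400, (C,nl)→240840; best=4330 via (B,hash)
  {ABCD}: card=150000; try (B,hash)→18230, (A,hash)→20730, (B,merge)→192510, (A,merge)→230130, (B,nl)→1504050, (A,nl)→1504330; best=18230 via (B,hash)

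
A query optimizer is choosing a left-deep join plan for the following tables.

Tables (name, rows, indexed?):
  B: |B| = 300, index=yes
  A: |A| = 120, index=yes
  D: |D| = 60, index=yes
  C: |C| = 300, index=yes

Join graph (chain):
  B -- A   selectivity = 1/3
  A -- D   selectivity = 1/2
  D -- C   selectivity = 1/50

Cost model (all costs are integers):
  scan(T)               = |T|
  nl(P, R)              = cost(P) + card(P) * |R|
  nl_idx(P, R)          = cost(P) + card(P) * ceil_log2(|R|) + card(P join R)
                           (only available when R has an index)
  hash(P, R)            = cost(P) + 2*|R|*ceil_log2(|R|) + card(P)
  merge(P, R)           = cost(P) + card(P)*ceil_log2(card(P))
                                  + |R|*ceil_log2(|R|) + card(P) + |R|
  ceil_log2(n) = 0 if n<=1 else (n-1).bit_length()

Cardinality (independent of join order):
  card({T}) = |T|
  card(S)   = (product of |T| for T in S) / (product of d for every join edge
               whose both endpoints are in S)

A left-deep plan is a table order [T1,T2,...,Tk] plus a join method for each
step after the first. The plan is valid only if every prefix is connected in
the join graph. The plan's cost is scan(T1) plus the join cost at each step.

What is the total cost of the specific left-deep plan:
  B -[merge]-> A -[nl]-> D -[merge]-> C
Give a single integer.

step 1: scan B: cost=300, card=300
step 2: join A via merge
    card(P join A) = 300*120/(3) = 12000
    cost = 300 + 300*9 + 120*7 + 300 + 120 = 4260
step 3: join D via nl
    card(P join D) = 12000*60/(2) = 360000
    cost = 4260 + 12000*60 = 724260
step 4: join C via merge
    card(P join C) = 360000*300/(50) = 2160000
    cost = 724260 + 360000*19 + 300*9 + 360000 + 300 = 7927260

7927260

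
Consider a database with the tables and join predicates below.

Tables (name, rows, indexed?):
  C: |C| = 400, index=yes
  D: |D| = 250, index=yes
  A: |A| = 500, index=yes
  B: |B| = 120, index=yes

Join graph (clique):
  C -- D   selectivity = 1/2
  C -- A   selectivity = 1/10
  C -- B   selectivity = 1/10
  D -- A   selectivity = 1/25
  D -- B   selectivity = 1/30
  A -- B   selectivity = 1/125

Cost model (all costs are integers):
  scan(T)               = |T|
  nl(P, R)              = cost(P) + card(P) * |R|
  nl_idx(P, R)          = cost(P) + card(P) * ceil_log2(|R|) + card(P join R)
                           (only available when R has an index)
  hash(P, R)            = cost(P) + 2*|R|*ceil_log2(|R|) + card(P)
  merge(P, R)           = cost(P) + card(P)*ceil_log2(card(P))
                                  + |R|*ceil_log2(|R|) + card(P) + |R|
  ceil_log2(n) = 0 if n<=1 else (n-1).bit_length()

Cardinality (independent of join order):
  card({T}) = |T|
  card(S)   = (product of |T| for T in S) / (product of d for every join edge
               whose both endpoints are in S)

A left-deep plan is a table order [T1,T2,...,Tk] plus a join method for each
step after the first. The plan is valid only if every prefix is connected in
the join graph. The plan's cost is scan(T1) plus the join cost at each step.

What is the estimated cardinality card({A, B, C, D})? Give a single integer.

Tables in S: A(500), B(120), C(400), D(250)
Edges inside S: C-D(d=2), C-A(d=10), C-B(d=10), D-A(d=25), D-B(d=30), A-B(d=125)
numerator = 500 * 120 * 400 * 250 = 6000000000
denominator = 2 * 10 * 10 * 25 * 30 * 125 = 18750000
card(S) = 6000000000 / 18750000 = 320

320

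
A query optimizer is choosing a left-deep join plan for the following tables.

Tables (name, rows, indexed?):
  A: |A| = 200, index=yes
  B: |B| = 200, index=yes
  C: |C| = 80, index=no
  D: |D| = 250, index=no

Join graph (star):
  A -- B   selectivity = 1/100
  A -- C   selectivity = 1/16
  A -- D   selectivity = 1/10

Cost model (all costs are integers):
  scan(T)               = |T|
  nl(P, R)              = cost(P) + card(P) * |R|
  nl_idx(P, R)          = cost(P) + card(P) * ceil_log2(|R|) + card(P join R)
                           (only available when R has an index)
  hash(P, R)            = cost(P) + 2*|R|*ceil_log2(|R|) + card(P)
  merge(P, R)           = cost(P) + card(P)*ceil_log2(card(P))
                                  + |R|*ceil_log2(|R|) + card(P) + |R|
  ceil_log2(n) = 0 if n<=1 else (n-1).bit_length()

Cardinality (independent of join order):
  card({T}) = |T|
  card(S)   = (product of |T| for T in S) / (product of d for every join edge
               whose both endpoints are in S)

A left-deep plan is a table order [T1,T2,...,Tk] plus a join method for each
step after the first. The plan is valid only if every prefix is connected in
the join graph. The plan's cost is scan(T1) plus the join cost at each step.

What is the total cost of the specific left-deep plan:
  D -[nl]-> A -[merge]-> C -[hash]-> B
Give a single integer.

149090

step 1: scan D: cost=250, card=250
step 2: join A via nl
    card(P join A) = 250*200/(10) = 5000
    cost = 250 + 250*200 = 50250
step 3: join C via merge
    card(P join C) = 5000*80/(16) = 25000
    cost = 50250 + 5000*13 + 80*7 + 5000 + 80 = 120890
step 4: join B via hash
    card(P join B) = 25000*200/(100) = 50000
    cost = 120890 + 2*200*8 + 25000 = 149090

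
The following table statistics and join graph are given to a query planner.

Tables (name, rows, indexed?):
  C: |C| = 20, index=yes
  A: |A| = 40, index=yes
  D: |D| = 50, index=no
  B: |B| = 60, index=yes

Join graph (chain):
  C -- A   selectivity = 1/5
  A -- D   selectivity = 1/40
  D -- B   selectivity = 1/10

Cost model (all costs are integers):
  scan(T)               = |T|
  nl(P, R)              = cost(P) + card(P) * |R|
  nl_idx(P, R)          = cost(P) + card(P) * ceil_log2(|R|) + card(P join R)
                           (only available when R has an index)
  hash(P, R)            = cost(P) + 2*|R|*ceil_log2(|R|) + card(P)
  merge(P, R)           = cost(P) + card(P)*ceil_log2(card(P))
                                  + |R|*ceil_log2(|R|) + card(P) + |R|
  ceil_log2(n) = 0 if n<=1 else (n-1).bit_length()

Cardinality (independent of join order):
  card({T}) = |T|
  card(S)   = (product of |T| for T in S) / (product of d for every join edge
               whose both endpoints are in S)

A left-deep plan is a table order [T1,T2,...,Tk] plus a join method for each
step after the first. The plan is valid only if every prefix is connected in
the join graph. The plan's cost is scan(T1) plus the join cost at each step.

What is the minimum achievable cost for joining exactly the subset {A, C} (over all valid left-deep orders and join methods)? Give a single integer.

Selinger DP over subsets of {A,C}:
  {C}: scan cost=20, card=20
  {A}: scan cost=40, card=40
  {AC}: card=160; try (C,hash)→280, (A,nl_idx)→300, (C,nl_idx)→400, (A,merge)→420, (C,merge)→440, (A,hash)→520 …(+2); best=280 via (C,hash)

280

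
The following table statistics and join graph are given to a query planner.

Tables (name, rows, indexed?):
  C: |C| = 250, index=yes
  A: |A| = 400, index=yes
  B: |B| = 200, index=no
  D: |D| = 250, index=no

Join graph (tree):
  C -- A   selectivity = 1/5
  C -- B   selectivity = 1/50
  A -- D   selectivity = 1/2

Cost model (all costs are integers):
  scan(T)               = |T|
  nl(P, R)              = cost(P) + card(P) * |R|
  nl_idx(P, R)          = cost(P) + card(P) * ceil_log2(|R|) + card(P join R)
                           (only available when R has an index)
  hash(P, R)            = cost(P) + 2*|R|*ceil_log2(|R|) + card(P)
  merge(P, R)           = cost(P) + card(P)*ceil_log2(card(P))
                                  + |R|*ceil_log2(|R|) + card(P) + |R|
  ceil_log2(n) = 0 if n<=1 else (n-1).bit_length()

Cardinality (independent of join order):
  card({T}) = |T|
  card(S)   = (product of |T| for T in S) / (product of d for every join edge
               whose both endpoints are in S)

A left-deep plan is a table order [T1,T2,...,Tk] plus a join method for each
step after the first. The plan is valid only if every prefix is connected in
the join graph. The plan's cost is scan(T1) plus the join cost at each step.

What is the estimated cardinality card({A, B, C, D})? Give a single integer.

10000000

Tables in S: A(400), B(200), C(250), D(250)
Edges inside S: C-A(d=5), C-B(d=50), A-D(d=2)
numerator = 400 * 200 * 250 * 250 = 5000000000
denominator = 5 * 50 * 2 = 500
card(S) = 5000000000 / 500 = 10000000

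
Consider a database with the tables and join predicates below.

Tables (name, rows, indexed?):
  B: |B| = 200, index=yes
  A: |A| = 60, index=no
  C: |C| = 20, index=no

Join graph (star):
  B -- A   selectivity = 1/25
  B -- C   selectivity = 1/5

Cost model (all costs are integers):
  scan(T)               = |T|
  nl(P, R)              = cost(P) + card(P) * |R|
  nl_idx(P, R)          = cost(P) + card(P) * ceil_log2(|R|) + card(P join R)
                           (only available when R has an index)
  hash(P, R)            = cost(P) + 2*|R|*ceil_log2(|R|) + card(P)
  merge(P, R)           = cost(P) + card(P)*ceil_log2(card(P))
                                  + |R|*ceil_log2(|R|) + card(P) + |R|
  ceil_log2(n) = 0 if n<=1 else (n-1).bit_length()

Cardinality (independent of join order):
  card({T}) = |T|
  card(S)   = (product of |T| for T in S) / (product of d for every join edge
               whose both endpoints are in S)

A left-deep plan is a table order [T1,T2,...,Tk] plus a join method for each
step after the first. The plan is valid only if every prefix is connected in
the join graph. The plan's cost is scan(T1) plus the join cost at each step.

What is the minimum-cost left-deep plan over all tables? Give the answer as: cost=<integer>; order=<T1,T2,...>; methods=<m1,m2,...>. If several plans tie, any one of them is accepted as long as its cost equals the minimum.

Selinger DP (subsets sized 1..n):
  {B}: scan cost=200, card=200
  {A}: scan cost=60, card=60
  {C}: scan cost=20, card=20
  {AB}: card=480; try (B,nl_idx)→1020, (A,hash)→1120, (B,merge)→2280, (A,merge)→2420, (B,hash)→3320, (B,nl)→12060 …(+1); best=1020 via (B,nl_idx)
  {BC}: card=800; try (C,hash)→600, (B,nl_idx)→980, (B,merge)→1940, (C,merge)→2120, (B,hash)→3240, (B,nl)→4020 …(+1); best=600 via (C,hash)
  {ABC}: card=1920; try (C,hash)→1700, (A,hash)→2120, (C,merge)→5940, (A,merge)→9820, (C,nl)→10620, (A,nl)→48600; best=1700 via (C,hash)

cost=1700; order=A,B,C; methods=nl_idx,hash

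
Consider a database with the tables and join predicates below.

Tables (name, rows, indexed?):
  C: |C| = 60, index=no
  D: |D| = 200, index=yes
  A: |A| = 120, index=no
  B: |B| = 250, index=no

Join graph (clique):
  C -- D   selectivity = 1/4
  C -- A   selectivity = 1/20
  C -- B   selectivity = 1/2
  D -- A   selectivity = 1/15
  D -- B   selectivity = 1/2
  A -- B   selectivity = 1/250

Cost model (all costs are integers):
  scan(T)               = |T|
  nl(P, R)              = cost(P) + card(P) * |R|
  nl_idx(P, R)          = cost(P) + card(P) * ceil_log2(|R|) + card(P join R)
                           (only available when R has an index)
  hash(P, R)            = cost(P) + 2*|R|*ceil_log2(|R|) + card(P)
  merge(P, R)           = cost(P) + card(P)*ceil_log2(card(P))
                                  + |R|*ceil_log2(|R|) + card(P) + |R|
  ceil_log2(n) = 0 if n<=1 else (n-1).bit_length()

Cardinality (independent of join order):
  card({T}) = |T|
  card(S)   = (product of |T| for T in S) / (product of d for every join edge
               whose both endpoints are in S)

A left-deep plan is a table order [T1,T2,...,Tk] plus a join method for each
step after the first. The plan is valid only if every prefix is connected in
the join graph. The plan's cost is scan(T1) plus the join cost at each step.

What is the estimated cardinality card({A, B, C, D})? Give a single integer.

300

Tables in S: A(120), B(250), C(60), D(200)
Edges inside S: C-D(d=4), C-A(d=20), C-B(d=2), D-A(d=15), D-B(d=2), A-B(d=250)
numerator = 120 * 250 * 60 * 200 = 360000000
denominator = 4 * 20 * 2 * 15 * 2 * 250 = 1200000
card(S) = 360000000 / 1200000 = 300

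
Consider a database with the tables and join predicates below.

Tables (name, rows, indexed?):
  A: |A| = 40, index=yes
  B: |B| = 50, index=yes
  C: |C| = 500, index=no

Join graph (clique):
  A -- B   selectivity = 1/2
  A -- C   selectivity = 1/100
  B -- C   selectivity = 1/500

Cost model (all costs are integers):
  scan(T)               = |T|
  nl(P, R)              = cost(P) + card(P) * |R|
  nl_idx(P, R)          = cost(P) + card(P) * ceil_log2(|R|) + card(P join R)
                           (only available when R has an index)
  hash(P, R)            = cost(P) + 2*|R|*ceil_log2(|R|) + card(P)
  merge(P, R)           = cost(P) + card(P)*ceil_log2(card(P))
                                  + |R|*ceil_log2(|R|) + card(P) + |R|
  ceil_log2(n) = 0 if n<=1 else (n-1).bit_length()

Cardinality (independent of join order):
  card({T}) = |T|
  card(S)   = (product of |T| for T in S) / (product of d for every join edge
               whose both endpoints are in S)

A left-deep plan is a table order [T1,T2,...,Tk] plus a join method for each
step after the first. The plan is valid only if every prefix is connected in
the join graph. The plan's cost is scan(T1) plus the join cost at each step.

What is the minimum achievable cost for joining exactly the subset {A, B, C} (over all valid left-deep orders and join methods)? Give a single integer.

1910

Selinger DP over subsets of {A,B,C}:
  {A}: scan cost=40, card=40
  {B}: scan cost=50, card=50
  {C}: scan cost=500, card=500
  {AB}: card=1000; try (A,hash)→580, (B,merge)→670, (B,hash)→680, (A,merge)→680, (B,nl_idx)→1280, (A,nl_idx)→1350 …(+2); best=580 via (A,hash)
  {AC}: card=200; try (A,hash)→1480, (A,nl_idx)→3700, (C,merge)→5320, (A,merge)→5780, (C,hash)→9080, (C,nl)→20040 …(+1); best=1480 via (A,hash)
  {BC}: card=50; try (B,hash)→1600, (B,nl_idx)→3550, (C,merge)→5400, (B,merge)→5850, (C,hash)→9100, (C,nl)→25050 …(+1); best=1600 via (B,hash)
  {ABC}: card=10; try (A,nl_idx)→1910, (A,hash)→2130, (A,merge)→2230, (B,hash)→2280, (B,nl_idx)→2690, (A,nl)→3600 …(+5); best=1910 via (A,nl_idx)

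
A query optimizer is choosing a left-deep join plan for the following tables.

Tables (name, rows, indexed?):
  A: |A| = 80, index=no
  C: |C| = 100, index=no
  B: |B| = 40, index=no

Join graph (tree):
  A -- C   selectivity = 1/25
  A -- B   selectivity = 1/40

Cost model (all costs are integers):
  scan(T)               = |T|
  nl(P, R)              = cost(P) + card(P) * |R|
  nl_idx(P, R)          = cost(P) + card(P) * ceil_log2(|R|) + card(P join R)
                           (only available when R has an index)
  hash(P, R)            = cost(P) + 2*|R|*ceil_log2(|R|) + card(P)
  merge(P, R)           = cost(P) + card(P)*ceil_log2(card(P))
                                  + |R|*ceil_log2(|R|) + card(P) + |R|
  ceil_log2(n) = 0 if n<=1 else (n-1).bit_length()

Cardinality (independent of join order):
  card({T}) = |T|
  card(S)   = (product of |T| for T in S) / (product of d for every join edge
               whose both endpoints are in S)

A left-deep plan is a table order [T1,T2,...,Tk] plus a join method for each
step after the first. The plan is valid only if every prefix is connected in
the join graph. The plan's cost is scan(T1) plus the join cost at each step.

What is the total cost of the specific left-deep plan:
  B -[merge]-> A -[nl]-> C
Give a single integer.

step 1: scan B: cost=40, card=40
step 2: join A via merge
    card(P join A) = 40*80/(40) = 80
    cost = 40 + 40*6 + 80*7 + 40 + 80 = 960
step 3: join C via nl
    card(P join C) = 80*100/(25) = 320
    cost = 960 + 80*100 = 8960

8960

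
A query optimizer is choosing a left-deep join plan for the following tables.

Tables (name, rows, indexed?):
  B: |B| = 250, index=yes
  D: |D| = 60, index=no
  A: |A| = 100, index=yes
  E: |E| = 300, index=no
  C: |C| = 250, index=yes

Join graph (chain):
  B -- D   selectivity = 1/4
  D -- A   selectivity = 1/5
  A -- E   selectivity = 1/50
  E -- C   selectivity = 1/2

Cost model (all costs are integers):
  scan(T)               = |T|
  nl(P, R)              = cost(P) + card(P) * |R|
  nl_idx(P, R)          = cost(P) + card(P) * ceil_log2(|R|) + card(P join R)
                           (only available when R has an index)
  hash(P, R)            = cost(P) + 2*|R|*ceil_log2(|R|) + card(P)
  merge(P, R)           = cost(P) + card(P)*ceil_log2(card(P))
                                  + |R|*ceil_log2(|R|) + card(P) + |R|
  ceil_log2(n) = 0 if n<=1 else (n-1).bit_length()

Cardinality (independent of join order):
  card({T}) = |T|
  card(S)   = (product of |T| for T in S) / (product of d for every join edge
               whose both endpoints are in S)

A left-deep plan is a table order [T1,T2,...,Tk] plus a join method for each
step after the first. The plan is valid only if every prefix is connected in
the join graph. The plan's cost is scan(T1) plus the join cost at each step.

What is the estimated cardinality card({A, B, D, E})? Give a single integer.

450000

Tables in S: A(100), B(250), D(60), E(300)
Edges inside S: B-D(d=4), D-A(d=5), A-E(d=50)
numerator = 100 * 250 * 60 * 300 = 450000000
denominator = 4 * 5 * 50 = 1000
card(S) = 450000000 / 1000 = 450000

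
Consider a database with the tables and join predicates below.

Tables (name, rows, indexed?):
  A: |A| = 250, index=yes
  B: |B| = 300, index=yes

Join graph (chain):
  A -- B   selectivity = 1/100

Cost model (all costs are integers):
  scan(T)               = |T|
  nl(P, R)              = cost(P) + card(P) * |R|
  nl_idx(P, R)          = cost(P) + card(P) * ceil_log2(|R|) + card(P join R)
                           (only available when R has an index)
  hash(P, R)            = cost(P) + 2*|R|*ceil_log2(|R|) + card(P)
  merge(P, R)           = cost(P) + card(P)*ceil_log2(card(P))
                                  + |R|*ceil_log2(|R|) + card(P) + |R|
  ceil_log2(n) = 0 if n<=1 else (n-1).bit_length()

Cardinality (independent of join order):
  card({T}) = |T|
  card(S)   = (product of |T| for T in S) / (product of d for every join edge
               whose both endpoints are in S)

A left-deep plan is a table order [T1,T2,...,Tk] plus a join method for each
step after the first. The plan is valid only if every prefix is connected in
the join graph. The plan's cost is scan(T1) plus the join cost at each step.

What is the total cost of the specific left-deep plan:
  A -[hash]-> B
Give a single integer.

step 1: scan A: cost=250, card=250
step 2: join B via hash
    card(P join B) = 250*300/(100) = 750
    cost = 250 + 2*300*9 + 250 = 5900

5900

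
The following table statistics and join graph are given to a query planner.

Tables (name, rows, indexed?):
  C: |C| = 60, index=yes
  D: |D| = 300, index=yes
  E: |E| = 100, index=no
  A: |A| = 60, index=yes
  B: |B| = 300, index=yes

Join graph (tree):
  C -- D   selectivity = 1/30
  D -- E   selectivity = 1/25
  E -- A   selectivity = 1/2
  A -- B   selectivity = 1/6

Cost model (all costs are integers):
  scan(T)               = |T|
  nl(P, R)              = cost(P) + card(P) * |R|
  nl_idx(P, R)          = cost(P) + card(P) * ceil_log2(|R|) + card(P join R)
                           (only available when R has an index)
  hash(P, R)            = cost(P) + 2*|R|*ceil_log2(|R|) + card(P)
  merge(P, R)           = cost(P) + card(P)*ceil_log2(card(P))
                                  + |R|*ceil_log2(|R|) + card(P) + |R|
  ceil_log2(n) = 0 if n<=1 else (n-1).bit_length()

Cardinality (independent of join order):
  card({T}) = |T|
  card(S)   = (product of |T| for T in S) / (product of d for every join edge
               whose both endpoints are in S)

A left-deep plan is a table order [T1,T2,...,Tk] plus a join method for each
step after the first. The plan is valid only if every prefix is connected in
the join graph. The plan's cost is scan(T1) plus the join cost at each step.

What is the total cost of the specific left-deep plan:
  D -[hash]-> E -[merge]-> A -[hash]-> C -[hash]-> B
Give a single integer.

130940

step 1: scan D: cost=300, card=300
step 2: join E via hash
    card(P join E) = 300*100/(25) = 1200
    cost = 300 + 2*100*7 + 300 = 2000
step 3: join A via merge
    card(P join A) = 1200*60/(2) = 36000
    cost = 2000 + 1200*11 + 60*6 + 1200 + 60 = 16820
step 4: join C via hash
    card(P join C) = 36000*60/(30) = 72000
    cost = 16820 + 2*60*6 + 36000 = 53540
step 5: join B via hash
    card(P join B) = 72000*300/(6) = 3600000
    cost = 53540 + 2*300*9 + 72000 = 130940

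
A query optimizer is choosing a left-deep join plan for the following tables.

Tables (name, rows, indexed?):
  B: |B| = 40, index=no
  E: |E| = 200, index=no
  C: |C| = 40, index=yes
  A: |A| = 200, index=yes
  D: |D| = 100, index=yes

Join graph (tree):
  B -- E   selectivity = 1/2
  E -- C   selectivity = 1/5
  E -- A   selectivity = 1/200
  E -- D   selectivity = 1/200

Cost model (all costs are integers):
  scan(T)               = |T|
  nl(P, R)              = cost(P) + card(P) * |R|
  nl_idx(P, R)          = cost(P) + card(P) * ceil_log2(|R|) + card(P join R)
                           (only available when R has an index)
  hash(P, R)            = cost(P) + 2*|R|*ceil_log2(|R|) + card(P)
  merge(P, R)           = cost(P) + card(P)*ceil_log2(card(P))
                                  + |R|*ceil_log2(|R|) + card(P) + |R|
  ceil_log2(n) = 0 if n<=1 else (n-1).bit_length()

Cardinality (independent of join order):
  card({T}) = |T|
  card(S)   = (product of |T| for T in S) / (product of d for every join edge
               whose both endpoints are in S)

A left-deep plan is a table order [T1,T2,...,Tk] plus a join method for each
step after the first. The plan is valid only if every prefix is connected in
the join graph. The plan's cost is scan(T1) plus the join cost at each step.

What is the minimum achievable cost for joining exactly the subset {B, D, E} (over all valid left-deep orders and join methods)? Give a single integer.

2280

Selinger DP over subsets of {B,D,E}:
  {B}: scan cost=40, card=40
  {E}: scan cost=200, card=200
  {D}: scan cost=100, card=100
  {BE}: card=4000; try (B,hash)→880, (E,merge)→2120, (B,merge)→2280, (E,hash)→3280, (E,nl)→8040, (B,nl)→8200; best=880 via (B,hash)
  {DE}: card=100; try (D,nl_idx)→1700, (D,hash)→1800, (E,merge)→2700, (D,merge)→2800, (E,hash)→3400, (E,nl)→20100 …(+1); best=1700 via (D,nl_idx)
  {BDE}: card=2000; try (B,hash)→2280, (B,merge)→2780, (B,nl)→5700, (D,hash)→6280, (D,nl_idx)→30880, (D,merge)→53680 …(+1); best=2280 via (B,hash)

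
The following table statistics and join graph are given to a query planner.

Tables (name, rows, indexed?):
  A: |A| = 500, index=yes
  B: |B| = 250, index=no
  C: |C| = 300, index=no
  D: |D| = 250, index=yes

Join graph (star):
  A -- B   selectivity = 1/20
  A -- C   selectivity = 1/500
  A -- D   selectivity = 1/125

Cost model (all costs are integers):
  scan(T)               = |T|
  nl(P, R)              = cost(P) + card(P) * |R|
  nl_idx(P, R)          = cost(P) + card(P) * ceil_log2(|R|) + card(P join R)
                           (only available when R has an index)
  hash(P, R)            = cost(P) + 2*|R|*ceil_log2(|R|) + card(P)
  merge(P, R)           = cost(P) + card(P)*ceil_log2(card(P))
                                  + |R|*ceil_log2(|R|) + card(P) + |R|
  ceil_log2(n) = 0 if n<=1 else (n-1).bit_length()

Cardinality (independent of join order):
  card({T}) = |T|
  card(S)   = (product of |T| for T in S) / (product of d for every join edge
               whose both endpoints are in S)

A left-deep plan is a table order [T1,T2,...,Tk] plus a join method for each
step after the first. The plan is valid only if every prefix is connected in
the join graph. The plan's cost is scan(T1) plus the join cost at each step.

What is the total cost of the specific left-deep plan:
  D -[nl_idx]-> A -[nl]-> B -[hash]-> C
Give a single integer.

271400

step 1: scan D: cost=250, card=250
step 2: join A via nl_idx
    card(P join A) = 250*500/(125) = 1000
    cost = 250 + 250*9 + 1000 = 3500
step 3: join B via nl
    card(P join B) = 1000*250/(20) = 12500
    cost = 3500 + 1000*250 = 253500
step 4: join C via hash
    card(P join C) = 12500*300/(500) = 7500
    cost = 253500 + 2*300*9 + 12500 = 271400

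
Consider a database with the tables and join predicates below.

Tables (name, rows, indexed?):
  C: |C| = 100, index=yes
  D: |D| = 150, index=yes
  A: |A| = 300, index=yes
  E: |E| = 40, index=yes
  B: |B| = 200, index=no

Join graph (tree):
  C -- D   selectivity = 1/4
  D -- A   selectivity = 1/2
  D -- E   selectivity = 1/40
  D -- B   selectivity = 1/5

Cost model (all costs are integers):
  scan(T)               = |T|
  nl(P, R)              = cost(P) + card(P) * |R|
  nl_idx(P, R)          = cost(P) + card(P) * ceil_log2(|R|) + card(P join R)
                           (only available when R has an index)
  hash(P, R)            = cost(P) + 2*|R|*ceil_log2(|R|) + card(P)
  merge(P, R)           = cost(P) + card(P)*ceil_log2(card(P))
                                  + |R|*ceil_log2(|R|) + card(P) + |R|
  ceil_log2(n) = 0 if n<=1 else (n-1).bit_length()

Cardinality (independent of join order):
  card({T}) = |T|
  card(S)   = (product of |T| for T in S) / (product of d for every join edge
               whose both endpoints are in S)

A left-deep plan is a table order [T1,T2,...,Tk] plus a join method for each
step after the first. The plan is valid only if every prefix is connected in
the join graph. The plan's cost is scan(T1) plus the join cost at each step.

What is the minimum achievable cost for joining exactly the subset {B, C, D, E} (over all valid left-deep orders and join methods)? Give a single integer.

Selinger DP over subsets of {B,C,D,E}:
  {C}: scan cost=100, card=100
  {D}: scan cost=150, card=150
  {E}: scan cost=40, card=40
  {B}: scan cost=200, card=200
  {CD}: card=3750; try (C,hash)→1700, (D,merge)→2250, (C,merge)→2300, (D,hash)→2600, (D,nl_idx)→4650, (C,nl_idx)→4950 …(+2); best=1700 via (C,hash)
  {DE}: card=150; try (D,nl_idx)→510, (E,hash)→780, (E,nl_idx)→1200, (D,merge)→1670, (E,merge)→1780, (D,hash)→2480 …(+2); best=510 via (D,nl_idx)
  {BD}: card=6000; try (D,hash)→2800, (B,merge)→3300, (D,merge)→3350, (B,hash)→3500, (D,nl_idx)→7800, (B,nl)→30150 …(+1); best=2800 via (D,hash)
  {CDE}: card=3750; try (C,hash)→2060, (C,merge)→2660, (C,nl_idx)→5310, (E,hash)→5930, (C,nl)→15510, (E,nl_idx)→27950 …(+2); best=2060 via (C,hash)
  {BCD}: card=150000; try (B,hash)→8650, (C,hash)→10200, (B,merge)→52250, (C,merge)→87600, (C,nl_idx)→194800, (C,nl)→602800 …(+1); best=8650 via (B,hash)
  {BDE}: card=6000; try (B,merge)→3660, (B,hash)→3860, (E,hash)→9280, (B,nl)→30510, (E,nl_idx)→44800, (E,merge)→87080 …(+1); best=3660 via (B,merge)
  {BCDE}: card=150000; try (B,hash)→9010, (C,hash)→11060, (B,merge)→52610, (C,merge)→88460, (E,hash)→159130, (C,nl_idx)→195660 …(+5); best=9010 via (B,hash)

9010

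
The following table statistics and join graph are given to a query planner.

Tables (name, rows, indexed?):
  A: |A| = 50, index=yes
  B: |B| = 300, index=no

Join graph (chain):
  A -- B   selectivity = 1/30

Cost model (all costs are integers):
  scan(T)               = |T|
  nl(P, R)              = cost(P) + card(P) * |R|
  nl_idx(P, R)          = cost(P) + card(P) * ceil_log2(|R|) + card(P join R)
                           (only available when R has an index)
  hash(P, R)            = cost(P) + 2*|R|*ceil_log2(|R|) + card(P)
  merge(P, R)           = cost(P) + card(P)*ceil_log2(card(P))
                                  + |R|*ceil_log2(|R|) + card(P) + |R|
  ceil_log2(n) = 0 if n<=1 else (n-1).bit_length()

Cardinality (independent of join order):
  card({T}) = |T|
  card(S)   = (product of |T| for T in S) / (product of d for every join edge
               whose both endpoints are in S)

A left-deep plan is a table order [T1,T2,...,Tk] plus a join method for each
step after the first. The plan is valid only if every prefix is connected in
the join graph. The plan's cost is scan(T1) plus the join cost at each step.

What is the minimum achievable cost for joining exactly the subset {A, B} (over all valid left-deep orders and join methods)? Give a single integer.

1200

Selinger DP over subsets of {A,B}:
  {A}: scan cost=50, card=50
  {B}: scan cost=300, card=300
  {AB}: card=500; try (A,hash)→1200, (A,nl_idx)→2600, (B,merge)→3400, (A,merge)→3650, (B,hash)→5500, (B,nl)→15050 …(+1); best=1200 via (A,hash)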